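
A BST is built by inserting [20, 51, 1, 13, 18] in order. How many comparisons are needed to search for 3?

Search path for 3: 20 -> 1 -> 13
Found: False
Comparisons: 3


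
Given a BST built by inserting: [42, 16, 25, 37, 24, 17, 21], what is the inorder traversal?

Tree insertion order: [42, 16, 25, 37, 24, 17, 21]
Tree (level-order array): [42, 16, None, None, 25, 24, 37, 17, None, None, None, None, 21]
Inorder traversal: [16, 17, 21, 24, 25, 37, 42]


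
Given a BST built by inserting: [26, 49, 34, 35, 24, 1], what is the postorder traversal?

Tree insertion order: [26, 49, 34, 35, 24, 1]
Tree (level-order array): [26, 24, 49, 1, None, 34, None, None, None, None, 35]
Postorder traversal: [1, 24, 35, 34, 49, 26]


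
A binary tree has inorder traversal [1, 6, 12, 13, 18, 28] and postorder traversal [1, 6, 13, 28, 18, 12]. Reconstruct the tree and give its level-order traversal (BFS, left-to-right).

Inorder:   [1, 6, 12, 13, 18, 28]
Postorder: [1, 6, 13, 28, 18, 12]
Algorithm: postorder visits root last, so walk postorder right-to-left;
each value is the root of the current inorder slice — split it at that
value, recurse on the right subtree first, then the left.
Recursive splits:
  root=12; inorder splits into left=[1, 6], right=[13, 18, 28]
  root=18; inorder splits into left=[13], right=[28]
  root=28; inorder splits into left=[], right=[]
  root=13; inorder splits into left=[], right=[]
  root=6; inorder splits into left=[1], right=[]
  root=1; inorder splits into left=[], right=[]
Reconstructed level-order: [12, 6, 18, 1, 13, 28]


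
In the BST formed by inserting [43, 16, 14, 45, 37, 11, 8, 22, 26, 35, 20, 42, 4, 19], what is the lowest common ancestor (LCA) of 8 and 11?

Tree insertion order: [43, 16, 14, 45, 37, 11, 8, 22, 26, 35, 20, 42, 4, 19]
Tree (level-order array): [43, 16, 45, 14, 37, None, None, 11, None, 22, 42, 8, None, 20, 26, None, None, 4, None, 19, None, None, 35]
In a BST, the LCA of p=8, q=11 is the first node v on the
root-to-leaf path with p <= v <= q (go left if both < v, right if both > v).
Walk from root:
  at 43: both 8 and 11 < 43, go left
  at 16: both 8 and 11 < 16, go left
  at 14: both 8 and 11 < 14, go left
  at 11: 8 <= 11 <= 11, this is the LCA
LCA = 11


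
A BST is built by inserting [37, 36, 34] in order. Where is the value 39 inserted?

Starting tree (level order): [37, 36, None, 34]
Insertion path: 37
Result: insert 39 as right child of 37
Final tree (level order): [37, 36, 39, 34]


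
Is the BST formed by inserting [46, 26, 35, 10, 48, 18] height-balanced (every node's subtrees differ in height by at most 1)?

Tree (level-order array): [46, 26, 48, 10, 35, None, None, None, 18]
Definition: a tree is height-balanced if, at every node, |h(left) - h(right)| <= 1 (empty subtree has height -1).
Bottom-up per-node check:
  node 18: h_left=-1, h_right=-1, diff=0 [OK], height=0
  node 10: h_left=-1, h_right=0, diff=1 [OK], height=1
  node 35: h_left=-1, h_right=-1, diff=0 [OK], height=0
  node 26: h_left=1, h_right=0, diff=1 [OK], height=2
  node 48: h_left=-1, h_right=-1, diff=0 [OK], height=0
  node 46: h_left=2, h_right=0, diff=2 [FAIL (|2-0|=2 > 1)], height=3
Node 46 violates the condition: |2 - 0| = 2 > 1.
Result: Not balanced


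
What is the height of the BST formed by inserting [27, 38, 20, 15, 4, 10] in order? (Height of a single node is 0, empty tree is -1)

Insertion order: [27, 38, 20, 15, 4, 10]
Tree (level-order array): [27, 20, 38, 15, None, None, None, 4, None, None, 10]
Compute height bottom-up (empty subtree = -1):
  height(10) = 1 + max(-1, -1) = 0
  height(4) = 1 + max(-1, 0) = 1
  height(15) = 1 + max(1, -1) = 2
  height(20) = 1 + max(2, -1) = 3
  height(38) = 1 + max(-1, -1) = 0
  height(27) = 1 + max(3, 0) = 4
Height = 4


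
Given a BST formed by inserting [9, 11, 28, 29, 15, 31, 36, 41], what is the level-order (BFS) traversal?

Tree insertion order: [9, 11, 28, 29, 15, 31, 36, 41]
Tree (level-order array): [9, None, 11, None, 28, 15, 29, None, None, None, 31, None, 36, None, 41]
BFS from the root, enqueuing left then right child of each popped node:
  queue [9] -> pop 9, enqueue [11], visited so far: [9]
  queue [11] -> pop 11, enqueue [28], visited so far: [9, 11]
  queue [28] -> pop 28, enqueue [15, 29], visited so far: [9, 11, 28]
  queue [15, 29] -> pop 15, enqueue [none], visited so far: [9, 11, 28, 15]
  queue [29] -> pop 29, enqueue [31], visited so far: [9, 11, 28, 15, 29]
  queue [31] -> pop 31, enqueue [36], visited so far: [9, 11, 28, 15, 29, 31]
  queue [36] -> pop 36, enqueue [41], visited so far: [9, 11, 28, 15, 29, 31, 36]
  queue [41] -> pop 41, enqueue [none], visited so far: [9, 11, 28, 15, 29, 31, 36, 41]
Result: [9, 11, 28, 15, 29, 31, 36, 41]


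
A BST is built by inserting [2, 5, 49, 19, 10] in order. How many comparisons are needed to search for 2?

Search path for 2: 2
Found: True
Comparisons: 1


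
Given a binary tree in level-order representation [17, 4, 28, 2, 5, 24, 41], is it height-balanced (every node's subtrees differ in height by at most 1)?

Tree (level-order array): [17, 4, 28, 2, 5, 24, 41]
Definition: a tree is height-balanced if, at every node, |h(left) - h(right)| <= 1 (empty subtree has height -1).
Bottom-up per-node check:
  node 2: h_left=-1, h_right=-1, diff=0 [OK], height=0
  node 5: h_left=-1, h_right=-1, diff=0 [OK], height=0
  node 4: h_left=0, h_right=0, diff=0 [OK], height=1
  node 24: h_left=-1, h_right=-1, diff=0 [OK], height=0
  node 41: h_left=-1, h_right=-1, diff=0 [OK], height=0
  node 28: h_left=0, h_right=0, diff=0 [OK], height=1
  node 17: h_left=1, h_right=1, diff=0 [OK], height=2
All nodes satisfy the balance condition.
Result: Balanced


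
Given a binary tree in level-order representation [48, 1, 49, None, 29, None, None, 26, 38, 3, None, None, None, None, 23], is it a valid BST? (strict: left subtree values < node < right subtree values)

Level-order array: [48, 1, 49, None, 29, None, None, 26, 38, 3, None, None, None, None, 23]
Validate using subtree bounds (lo, hi): at each node, require lo < value < hi,
then recurse left with hi=value and right with lo=value.
Preorder trace (stopping at first violation):
  at node 48 with bounds (-inf, +inf): OK
  at node 1 with bounds (-inf, 48): OK
  at node 29 with bounds (1, 48): OK
  at node 26 with bounds (1, 29): OK
  at node 3 with bounds (1, 26): OK
  at node 23 with bounds (3, 26): OK
  at node 38 with bounds (29, 48): OK
  at node 49 with bounds (48, +inf): OK
No violation found at any node.
Result: Valid BST


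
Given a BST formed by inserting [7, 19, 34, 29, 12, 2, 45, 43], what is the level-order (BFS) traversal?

Tree insertion order: [7, 19, 34, 29, 12, 2, 45, 43]
Tree (level-order array): [7, 2, 19, None, None, 12, 34, None, None, 29, 45, None, None, 43]
BFS from the root, enqueuing left then right child of each popped node:
  queue [7] -> pop 7, enqueue [2, 19], visited so far: [7]
  queue [2, 19] -> pop 2, enqueue [none], visited so far: [7, 2]
  queue [19] -> pop 19, enqueue [12, 34], visited so far: [7, 2, 19]
  queue [12, 34] -> pop 12, enqueue [none], visited so far: [7, 2, 19, 12]
  queue [34] -> pop 34, enqueue [29, 45], visited so far: [7, 2, 19, 12, 34]
  queue [29, 45] -> pop 29, enqueue [none], visited so far: [7, 2, 19, 12, 34, 29]
  queue [45] -> pop 45, enqueue [43], visited so far: [7, 2, 19, 12, 34, 29, 45]
  queue [43] -> pop 43, enqueue [none], visited so far: [7, 2, 19, 12, 34, 29, 45, 43]
Result: [7, 2, 19, 12, 34, 29, 45, 43]


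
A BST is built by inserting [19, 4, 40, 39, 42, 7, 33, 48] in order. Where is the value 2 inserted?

Starting tree (level order): [19, 4, 40, None, 7, 39, 42, None, None, 33, None, None, 48]
Insertion path: 19 -> 4
Result: insert 2 as left child of 4
Final tree (level order): [19, 4, 40, 2, 7, 39, 42, None, None, None, None, 33, None, None, 48]


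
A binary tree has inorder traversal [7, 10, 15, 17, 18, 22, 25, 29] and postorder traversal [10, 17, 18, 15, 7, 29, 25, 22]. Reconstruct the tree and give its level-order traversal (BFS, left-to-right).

Inorder:   [7, 10, 15, 17, 18, 22, 25, 29]
Postorder: [10, 17, 18, 15, 7, 29, 25, 22]
Algorithm: postorder visits root last, so walk postorder right-to-left;
each value is the root of the current inorder slice — split it at that
value, recurse on the right subtree first, then the left.
Recursive splits:
  root=22; inorder splits into left=[7, 10, 15, 17, 18], right=[25, 29]
  root=25; inorder splits into left=[], right=[29]
  root=29; inorder splits into left=[], right=[]
  root=7; inorder splits into left=[], right=[10, 15, 17, 18]
  root=15; inorder splits into left=[10], right=[17, 18]
  root=18; inorder splits into left=[17], right=[]
  root=17; inorder splits into left=[], right=[]
  root=10; inorder splits into left=[], right=[]
Reconstructed level-order: [22, 7, 25, 15, 29, 10, 18, 17]


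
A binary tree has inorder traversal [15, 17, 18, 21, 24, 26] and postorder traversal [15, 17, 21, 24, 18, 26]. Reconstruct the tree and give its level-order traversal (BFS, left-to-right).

Inorder:   [15, 17, 18, 21, 24, 26]
Postorder: [15, 17, 21, 24, 18, 26]
Algorithm: postorder visits root last, so walk postorder right-to-left;
each value is the root of the current inorder slice — split it at that
value, recurse on the right subtree first, then the left.
Recursive splits:
  root=26; inorder splits into left=[15, 17, 18, 21, 24], right=[]
  root=18; inorder splits into left=[15, 17], right=[21, 24]
  root=24; inorder splits into left=[21], right=[]
  root=21; inorder splits into left=[], right=[]
  root=17; inorder splits into left=[15], right=[]
  root=15; inorder splits into left=[], right=[]
Reconstructed level-order: [26, 18, 17, 24, 15, 21]


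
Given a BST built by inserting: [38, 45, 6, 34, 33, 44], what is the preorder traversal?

Tree insertion order: [38, 45, 6, 34, 33, 44]
Tree (level-order array): [38, 6, 45, None, 34, 44, None, 33]
Preorder traversal: [38, 6, 34, 33, 45, 44]


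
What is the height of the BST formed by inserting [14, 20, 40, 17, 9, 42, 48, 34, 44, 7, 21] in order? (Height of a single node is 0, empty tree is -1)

Insertion order: [14, 20, 40, 17, 9, 42, 48, 34, 44, 7, 21]
Tree (level-order array): [14, 9, 20, 7, None, 17, 40, None, None, None, None, 34, 42, 21, None, None, 48, None, None, 44]
Compute height bottom-up (empty subtree = -1):
  height(7) = 1 + max(-1, -1) = 0
  height(9) = 1 + max(0, -1) = 1
  height(17) = 1 + max(-1, -1) = 0
  height(21) = 1 + max(-1, -1) = 0
  height(34) = 1 + max(0, -1) = 1
  height(44) = 1 + max(-1, -1) = 0
  height(48) = 1 + max(0, -1) = 1
  height(42) = 1 + max(-1, 1) = 2
  height(40) = 1 + max(1, 2) = 3
  height(20) = 1 + max(0, 3) = 4
  height(14) = 1 + max(1, 4) = 5
Height = 5


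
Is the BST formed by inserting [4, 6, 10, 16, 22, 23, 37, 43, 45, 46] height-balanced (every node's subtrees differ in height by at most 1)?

Tree (level-order array): [4, None, 6, None, 10, None, 16, None, 22, None, 23, None, 37, None, 43, None, 45, None, 46]
Definition: a tree is height-balanced if, at every node, |h(left) - h(right)| <= 1 (empty subtree has height -1).
Bottom-up per-node check:
  node 46: h_left=-1, h_right=-1, diff=0 [OK], height=0
  node 45: h_left=-1, h_right=0, diff=1 [OK], height=1
  node 43: h_left=-1, h_right=1, diff=2 [FAIL (|-1-1|=2 > 1)], height=2
  node 37: h_left=-1, h_right=2, diff=3 [FAIL (|-1-2|=3 > 1)], height=3
  node 23: h_left=-1, h_right=3, diff=4 [FAIL (|-1-3|=4 > 1)], height=4
  node 22: h_left=-1, h_right=4, diff=5 [FAIL (|-1-4|=5 > 1)], height=5
  node 16: h_left=-1, h_right=5, diff=6 [FAIL (|-1-5|=6 > 1)], height=6
  node 10: h_left=-1, h_right=6, diff=7 [FAIL (|-1-6|=7 > 1)], height=7
  node 6: h_left=-1, h_right=7, diff=8 [FAIL (|-1-7|=8 > 1)], height=8
  node 4: h_left=-1, h_right=8, diff=9 [FAIL (|-1-8|=9 > 1)], height=9
Node 43 violates the condition: |-1 - 1| = 2 > 1.
Result: Not balanced


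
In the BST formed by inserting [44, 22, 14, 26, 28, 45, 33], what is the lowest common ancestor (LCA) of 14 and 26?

Tree insertion order: [44, 22, 14, 26, 28, 45, 33]
Tree (level-order array): [44, 22, 45, 14, 26, None, None, None, None, None, 28, None, 33]
In a BST, the LCA of p=14, q=26 is the first node v on the
root-to-leaf path with p <= v <= q (go left if both < v, right if both > v).
Walk from root:
  at 44: both 14 and 26 < 44, go left
  at 22: 14 <= 22 <= 26, this is the LCA
LCA = 22


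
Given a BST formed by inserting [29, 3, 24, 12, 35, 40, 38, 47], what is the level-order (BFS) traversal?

Tree insertion order: [29, 3, 24, 12, 35, 40, 38, 47]
Tree (level-order array): [29, 3, 35, None, 24, None, 40, 12, None, 38, 47]
BFS from the root, enqueuing left then right child of each popped node:
  queue [29] -> pop 29, enqueue [3, 35], visited so far: [29]
  queue [3, 35] -> pop 3, enqueue [24], visited so far: [29, 3]
  queue [35, 24] -> pop 35, enqueue [40], visited so far: [29, 3, 35]
  queue [24, 40] -> pop 24, enqueue [12], visited so far: [29, 3, 35, 24]
  queue [40, 12] -> pop 40, enqueue [38, 47], visited so far: [29, 3, 35, 24, 40]
  queue [12, 38, 47] -> pop 12, enqueue [none], visited so far: [29, 3, 35, 24, 40, 12]
  queue [38, 47] -> pop 38, enqueue [none], visited so far: [29, 3, 35, 24, 40, 12, 38]
  queue [47] -> pop 47, enqueue [none], visited so far: [29, 3, 35, 24, 40, 12, 38, 47]
Result: [29, 3, 35, 24, 40, 12, 38, 47]


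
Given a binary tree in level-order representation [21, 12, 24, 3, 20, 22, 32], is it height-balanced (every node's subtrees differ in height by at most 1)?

Tree (level-order array): [21, 12, 24, 3, 20, 22, 32]
Definition: a tree is height-balanced if, at every node, |h(left) - h(right)| <= 1 (empty subtree has height -1).
Bottom-up per-node check:
  node 3: h_left=-1, h_right=-1, diff=0 [OK], height=0
  node 20: h_left=-1, h_right=-1, diff=0 [OK], height=0
  node 12: h_left=0, h_right=0, diff=0 [OK], height=1
  node 22: h_left=-1, h_right=-1, diff=0 [OK], height=0
  node 32: h_left=-1, h_right=-1, diff=0 [OK], height=0
  node 24: h_left=0, h_right=0, diff=0 [OK], height=1
  node 21: h_left=1, h_right=1, diff=0 [OK], height=2
All nodes satisfy the balance condition.
Result: Balanced


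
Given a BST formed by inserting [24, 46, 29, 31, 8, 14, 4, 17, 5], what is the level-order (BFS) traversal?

Tree insertion order: [24, 46, 29, 31, 8, 14, 4, 17, 5]
Tree (level-order array): [24, 8, 46, 4, 14, 29, None, None, 5, None, 17, None, 31]
BFS from the root, enqueuing left then right child of each popped node:
  queue [24] -> pop 24, enqueue [8, 46], visited so far: [24]
  queue [8, 46] -> pop 8, enqueue [4, 14], visited so far: [24, 8]
  queue [46, 4, 14] -> pop 46, enqueue [29], visited so far: [24, 8, 46]
  queue [4, 14, 29] -> pop 4, enqueue [5], visited so far: [24, 8, 46, 4]
  queue [14, 29, 5] -> pop 14, enqueue [17], visited so far: [24, 8, 46, 4, 14]
  queue [29, 5, 17] -> pop 29, enqueue [31], visited so far: [24, 8, 46, 4, 14, 29]
  queue [5, 17, 31] -> pop 5, enqueue [none], visited so far: [24, 8, 46, 4, 14, 29, 5]
  queue [17, 31] -> pop 17, enqueue [none], visited so far: [24, 8, 46, 4, 14, 29, 5, 17]
  queue [31] -> pop 31, enqueue [none], visited so far: [24, 8, 46, 4, 14, 29, 5, 17, 31]
Result: [24, 8, 46, 4, 14, 29, 5, 17, 31]


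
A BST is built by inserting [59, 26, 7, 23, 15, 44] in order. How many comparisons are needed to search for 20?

Search path for 20: 59 -> 26 -> 7 -> 23 -> 15
Found: False
Comparisons: 5


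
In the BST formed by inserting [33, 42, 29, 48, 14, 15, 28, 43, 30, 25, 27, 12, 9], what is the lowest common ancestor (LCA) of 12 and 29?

Tree insertion order: [33, 42, 29, 48, 14, 15, 28, 43, 30, 25, 27, 12, 9]
Tree (level-order array): [33, 29, 42, 14, 30, None, 48, 12, 15, None, None, 43, None, 9, None, None, 28, None, None, None, None, 25, None, None, 27]
In a BST, the LCA of p=12, q=29 is the first node v on the
root-to-leaf path with p <= v <= q (go left if both < v, right if both > v).
Walk from root:
  at 33: both 12 and 29 < 33, go left
  at 29: 12 <= 29 <= 29, this is the LCA
LCA = 29


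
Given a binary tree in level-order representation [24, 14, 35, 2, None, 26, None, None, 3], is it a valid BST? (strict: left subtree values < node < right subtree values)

Level-order array: [24, 14, 35, 2, None, 26, None, None, 3]
Validate using subtree bounds (lo, hi): at each node, require lo < value < hi,
then recurse left with hi=value and right with lo=value.
Preorder trace (stopping at first violation):
  at node 24 with bounds (-inf, +inf): OK
  at node 14 with bounds (-inf, 24): OK
  at node 2 with bounds (-inf, 14): OK
  at node 3 with bounds (2, 14): OK
  at node 35 with bounds (24, +inf): OK
  at node 26 with bounds (24, 35): OK
No violation found at any node.
Result: Valid BST


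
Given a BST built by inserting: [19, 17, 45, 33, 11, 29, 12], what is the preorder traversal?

Tree insertion order: [19, 17, 45, 33, 11, 29, 12]
Tree (level-order array): [19, 17, 45, 11, None, 33, None, None, 12, 29]
Preorder traversal: [19, 17, 11, 12, 45, 33, 29]


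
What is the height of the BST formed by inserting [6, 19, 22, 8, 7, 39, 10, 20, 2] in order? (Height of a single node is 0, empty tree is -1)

Insertion order: [6, 19, 22, 8, 7, 39, 10, 20, 2]
Tree (level-order array): [6, 2, 19, None, None, 8, 22, 7, 10, 20, 39]
Compute height bottom-up (empty subtree = -1):
  height(2) = 1 + max(-1, -1) = 0
  height(7) = 1 + max(-1, -1) = 0
  height(10) = 1 + max(-1, -1) = 0
  height(8) = 1 + max(0, 0) = 1
  height(20) = 1 + max(-1, -1) = 0
  height(39) = 1 + max(-1, -1) = 0
  height(22) = 1 + max(0, 0) = 1
  height(19) = 1 + max(1, 1) = 2
  height(6) = 1 + max(0, 2) = 3
Height = 3


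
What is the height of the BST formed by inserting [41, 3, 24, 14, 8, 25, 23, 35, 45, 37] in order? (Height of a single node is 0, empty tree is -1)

Insertion order: [41, 3, 24, 14, 8, 25, 23, 35, 45, 37]
Tree (level-order array): [41, 3, 45, None, 24, None, None, 14, 25, 8, 23, None, 35, None, None, None, None, None, 37]
Compute height bottom-up (empty subtree = -1):
  height(8) = 1 + max(-1, -1) = 0
  height(23) = 1 + max(-1, -1) = 0
  height(14) = 1 + max(0, 0) = 1
  height(37) = 1 + max(-1, -1) = 0
  height(35) = 1 + max(-1, 0) = 1
  height(25) = 1 + max(-1, 1) = 2
  height(24) = 1 + max(1, 2) = 3
  height(3) = 1 + max(-1, 3) = 4
  height(45) = 1 + max(-1, -1) = 0
  height(41) = 1 + max(4, 0) = 5
Height = 5


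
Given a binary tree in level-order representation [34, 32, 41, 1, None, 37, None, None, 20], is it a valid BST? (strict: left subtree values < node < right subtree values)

Level-order array: [34, 32, 41, 1, None, 37, None, None, 20]
Validate using subtree bounds (lo, hi): at each node, require lo < value < hi,
then recurse left with hi=value and right with lo=value.
Preorder trace (stopping at first violation):
  at node 34 with bounds (-inf, +inf): OK
  at node 32 with bounds (-inf, 34): OK
  at node 1 with bounds (-inf, 32): OK
  at node 20 with bounds (1, 32): OK
  at node 41 with bounds (34, +inf): OK
  at node 37 with bounds (34, 41): OK
No violation found at any node.
Result: Valid BST


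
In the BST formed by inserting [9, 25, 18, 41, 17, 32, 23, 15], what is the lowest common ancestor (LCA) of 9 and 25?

Tree insertion order: [9, 25, 18, 41, 17, 32, 23, 15]
Tree (level-order array): [9, None, 25, 18, 41, 17, 23, 32, None, 15]
In a BST, the LCA of p=9, q=25 is the first node v on the
root-to-leaf path with p <= v <= q (go left if both < v, right if both > v).
Walk from root:
  at 9: 9 <= 9 <= 25, this is the LCA
LCA = 9


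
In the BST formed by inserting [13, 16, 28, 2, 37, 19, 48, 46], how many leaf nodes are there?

Tree built from: [13, 16, 28, 2, 37, 19, 48, 46]
Tree (level-order array): [13, 2, 16, None, None, None, 28, 19, 37, None, None, None, 48, 46]
Rule: A leaf has 0 children.
Per-node child counts:
  node 13: 2 child(ren)
  node 2: 0 child(ren)
  node 16: 1 child(ren)
  node 28: 2 child(ren)
  node 19: 0 child(ren)
  node 37: 1 child(ren)
  node 48: 1 child(ren)
  node 46: 0 child(ren)
Matching nodes: [2, 19, 46]
Count of leaf nodes: 3


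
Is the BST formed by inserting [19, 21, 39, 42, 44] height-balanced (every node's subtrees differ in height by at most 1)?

Tree (level-order array): [19, None, 21, None, 39, None, 42, None, 44]
Definition: a tree is height-balanced if, at every node, |h(left) - h(right)| <= 1 (empty subtree has height -1).
Bottom-up per-node check:
  node 44: h_left=-1, h_right=-1, diff=0 [OK], height=0
  node 42: h_left=-1, h_right=0, diff=1 [OK], height=1
  node 39: h_left=-1, h_right=1, diff=2 [FAIL (|-1-1|=2 > 1)], height=2
  node 21: h_left=-1, h_right=2, diff=3 [FAIL (|-1-2|=3 > 1)], height=3
  node 19: h_left=-1, h_right=3, diff=4 [FAIL (|-1-3|=4 > 1)], height=4
Node 39 violates the condition: |-1 - 1| = 2 > 1.
Result: Not balanced


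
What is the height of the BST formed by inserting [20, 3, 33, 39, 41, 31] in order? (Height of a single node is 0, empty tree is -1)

Insertion order: [20, 3, 33, 39, 41, 31]
Tree (level-order array): [20, 3, 33, None, None, 31, 39, None, None, None, 41]
Compute height bottom-up (empty subtree = -1):
  height(3) = 1 + max(-1, -1) = 0
  height(31) = 1 + max(-1, -1) = 0
  height(41) = 1 + max(-1, -1) = 0
  height(39) = 1 + max(-1, 0) = 1
  height(33) = 1 + max(0, 1) = 2
  height(20) = 1 + max(0, 2) = 3
Height = 3


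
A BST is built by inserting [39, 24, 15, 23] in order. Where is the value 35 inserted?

Starting tree (level order): [39, 24, None, 15, None, None, 23]
Insertion path: 39 -> 24
Result: insert 35 as right child of 24
Final tree (level order): [39, 24, None, 15, 35, None, 23]


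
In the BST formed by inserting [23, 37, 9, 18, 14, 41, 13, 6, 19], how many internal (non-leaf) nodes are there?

Tree built from: [23, 37, 9, 18, 14, 41, 13, 6, 19]
Tree (level-order array): [23, 9, 37, 6, 18, None, 41, None, None, 14, 19, None, None, 13]
Rule: An internal node has at least one child.
Per-node child counts:
  node 23: 2 child(ren)
  node 9: 2 child(ren)
  node 6: 0 child(ren)
  node 18: 2 child(ren)
  node 14: 1 child(ren)
  node 13: 0 child(ren)
  node 19: 0 child(ren)
  node 37: 1 child(ren)
  node 41: 0 child(ren)
Matching nodes: [23, 9, 18, 14, 37]
Count of internal (non-leaf) nodes: 5


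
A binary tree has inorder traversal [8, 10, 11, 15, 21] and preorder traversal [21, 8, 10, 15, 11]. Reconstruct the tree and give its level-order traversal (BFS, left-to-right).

Inorder:  [8, 10, 11, 15, 21]
Preorder: [21, 8, 10, 15, 11]
Algorithm: preorder visits root first, so consume preorder in order;
for each root, split the current inorder slice at that value into
left-subtree inorder and right-subtree inorder, then recurse.
Recursive splits:
  root=21; inorder splits into left=[8, 10, 11, 15], right=[]
  root=8; inorder splits into left=[], right=[10, 11, 15]
  root=10; inorder splits into left=[], right=[11, 15]
  root=15; inorder splits into left=[11], right=[]
  root=11; inorder splits into left=[], right=[]
Reconstructed level-order: [21, 8, 10, 15, 11]


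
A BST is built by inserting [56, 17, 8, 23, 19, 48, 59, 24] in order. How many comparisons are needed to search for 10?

Search path for 10: 56 -> 17 -> 8
Found: False
Comparisons: 3


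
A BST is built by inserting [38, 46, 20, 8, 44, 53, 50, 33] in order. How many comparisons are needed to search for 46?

Search path for 46: 38 -> 46
Found: True
Comparisons: 2


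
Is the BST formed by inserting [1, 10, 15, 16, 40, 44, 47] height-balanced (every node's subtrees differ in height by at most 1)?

Tree (level-order array): [1, None, 10, None, 15, None, 16, None, 40, None, 44, None, 47]
Definition: a tree is height-balanced if, at every node, |h(left) - h(right)| <= 1 (empty subtree has height -1).
Bottom-up per-node check:
  node 47: h_left=-1, h_right=-1, diff=0 [OK], height=0
  node 44: h_left=-1, h_right=0, diff=1 [OK], height=1
  node 40: h_left=-1, h_right=1, diff=2 [FAIL (|-1-1|=2 > 1)], height=2
  node 16: h_left=-1, h_right=2, diff=3 [FAIL (|-1-2|=3 > 1)], height=3
  node 15: h_left=-1, h_right=3, diff=4 [FAIL (|-1-3|=4 > 1)], height=4
  node 10: h_left=-1, h_right=4, diff=5 [FAIL (|-1-4|=5 > 1)], height=5
  node 1: h_left=-1, h_right=5, diff=6 [FAIL (|-1-5|=6 > 1)], height=6
Node 40 violates the condition: |-1 - 1| = 2 > 1.
Result: Not balanced


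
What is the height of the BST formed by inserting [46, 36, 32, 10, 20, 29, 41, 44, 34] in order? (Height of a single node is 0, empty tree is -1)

Insertion order: [46, 36, 32, 10, 20, 29, 41, 44, 34]
Tree (level-order array): [46, 36, None, 32, 41, 10, 34, None, 44, None, 20, None, None, None, None, None, 29]
Compute height bottom-up (empty subtree = -1):
  height(29) = 1 + max(-1, -1) = 0
  height(20) = 1 + max(-1, 0) = 1
  height(10) = 1 + max(-1, 1) = 2
  height(34) = 1 + max(-1, -1) = 0
  height(32) = 1 + max(2, 0) = 3
  height(44) = 1 + max(-1, -1) = 0
  height(41) = 1 + max(-1, 0) = 1
  height(36) = 1 + max(3, 1) = 4
  height(46) = 1 + max(4, -1) = 5
Height = 5


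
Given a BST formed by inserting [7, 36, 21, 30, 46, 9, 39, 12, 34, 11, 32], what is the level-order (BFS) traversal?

Tree insertion order: [7, 36, 21, 30, 46, 9, 39, 12, 34, 11, 32]
Tree (level-order array): [7, None, 36, 21, 46, 9, 30, 39, None, None, 12, None, 34, None, None, 11, None, 32]
BFS from the root, enqueuing left then right child of each popped node:
  queue [7] -> pop 7, enqueue [36], visited so far: [7]
  queue [36] -> pop 36, enqueue [21, 46], visited so far: [7, 36]
  queue [21, 46] -> pop 21, enqueue [9, 30], visited so far: [7, 36, 21]
  queue [46, 9, 30] -> pop 46, enqueue [39], visited so far: [7, 36, 21, 46]
  queue [9, 30, 39] -> pop 9, enqueue [12], visited so far: [7, 36, 21, 46, 9]
  queue [30, 39, 12] -> pop 30, enqueue [34], visited so far: [7, 36, 21, 46, 9, 30]
  queue [39, 12, 34] -> pop 39, enqueue [none], visited so far: [7, 36, 21, 46, 9, 30, 39]
  queue [12, 34] -> pop 12, enqueue [11], visited so far: [7, 36, 21, 46, 9, 30, 39, 12]
  queue [34, 11] -> pop 34, enqueue [32], visited so far: [7, 36, 21, 46, 9, 30, 39, 12, 34]
  queue [11, 32] -> pop 11, enqueue [none], visited so far: [7, 36, 21, 46, 9, 30, 39, 12, 34, 11]
  queue [32] -> pop 32, enqueue [none], visited so far: [7, 36, 21, 46, 9, 30, 39, 12, 34, 11, 32]
Result: [7, 36, 21, 46, 9, 30, 39, 12, 34, 11, 32]


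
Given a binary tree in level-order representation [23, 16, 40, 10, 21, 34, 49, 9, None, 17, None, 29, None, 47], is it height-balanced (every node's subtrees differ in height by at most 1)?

Tree (level-order array): [23, 16, 40, 10, 21, 34, 49, 9, None, 17, None, 29, None, 47]
Definition: a tree is height-balanced if, at every node, |h(left) - h(right)| <= 1 (empty subtree has height -1).
Bottom-up per-node check:
  node 9: h_left=-1, h_right=-1, diff=0 [OK], height=0
  node 10: h_left=0, h_right=-1, diff=1 [OK], height=1
  node 17: h_left=-1, h_right=-1, diff=0 [OK], height=0
  node 21: h_left=0, h_right=-1, diff=1 [OK], height=1
  node 16: h_left=1, h_right=1, diff=0 [OK], height=2
  node 29: h_left=-1, h_right=-1, diff=0 [OK], height=0
  node 34: h_left=0, h_right=-1, diff=1 [OK], height=1
  node 47: h_left=-1, h_right=-1, diff=0 [OK], height=0
  node 49: h_left=0, h_right=-1, diff=1 [OK], height=1
  node 40: h_left=1, h_right=1, diff=0 [OK], height=2
  node 23: h_left=2, h_right=2, diff=0 [OK], height=3
All nodes satisfy the balance condition.
Result: Balanced


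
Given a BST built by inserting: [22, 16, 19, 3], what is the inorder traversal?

Tree insertion order: [22, 16, 19, 3]
Tree (level-order array): [22, 16, None, 3, 19]
Inorder traversal: [3, 16, 19, 22]


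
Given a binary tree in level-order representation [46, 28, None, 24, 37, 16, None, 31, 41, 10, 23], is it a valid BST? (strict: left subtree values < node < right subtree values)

Level-order array: [46, 28, None, 24, 37, 16, None, 31, 41, 10, 23]
Validate using subtree bounds (lo, hi): at each node, require lo < value < hi,
then recurse left with hi=value and right with lo=value.
Preorder trace (stopping at first violation):
  at node 46 with bounds (-inf, +inf): OK
  at node 28 with bounds (-inf, 46): OK
  at node 24 with bounds (-inf, 28): OK
  at node 16 with bounds (-inf, 24): OK
  at node 10 with bounds (-inf, 16): OK
  at node 23 with bounds (16, 24): OK
  at node 37 with bounds (28, 46): OK
  at node 31 with bounds (28, 37): OK
  at node 41 with bounds (37, 46): OK
No violation found at any node.
Result: Valid BST


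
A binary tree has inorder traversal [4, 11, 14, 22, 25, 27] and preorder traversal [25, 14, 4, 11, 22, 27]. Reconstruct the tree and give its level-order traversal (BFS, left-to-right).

Inorder:  [4, 11, 14, 22, 25, 27]
Preorder: [25, 14, 4, 11, 22, 27]
Algorithm: preorder visits root first, so consume preorder in order;
for each root, split the current inorder slice at that value into
left-subtree inorder and right-subtree inorder, then recurse.
Recursive splits:
  root=25; inorder splits into left=[4, 11, 14, 22], right=[27]
  root=14; inorder splits into left=[4, 11], right=[22]
  root=4; inorder splits into left=[], right=[11]
  root=11; inorder splits into left=[], right=[]
  root=22; inorder splits into left=[], right=[]
  root=27; inorder splits into left=[], right=[]
Reconstructed level-order: [25, 14, 27, 4, 22, 11]


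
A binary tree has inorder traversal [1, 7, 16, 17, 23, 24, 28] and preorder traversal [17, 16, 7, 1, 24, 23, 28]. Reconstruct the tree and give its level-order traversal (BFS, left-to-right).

Inorder:  [1, 7, 16, 17, 23, 24, 28]
Preorder: [17, 16, 7, 1, 24, 23, 28]
Algorithm: preorder visits root first, so consume preorder in order;
for each root, split the current inorder slice at that value into
left-subtree inorder and right-subtree inorder, then recurse.
Recursive splits:
  root=17; inorder splits into left=[1, 7, 16], right=[23, 24, 28]
  root=16; inorder splits into left=[1, 7], right=[]
  root=7; inorder splits into left=[1], right=[]
  root=1; inorder splits into left=[], right=[]
  root=24; inorder splits into left=[23], right=[28]
  root=23; inorder splits into left=[], right=[]
  root=28; inorder splits into left=[], right=[]
Reconstructed level-order: [17, 16, 24, 7, 23, 28, 1]


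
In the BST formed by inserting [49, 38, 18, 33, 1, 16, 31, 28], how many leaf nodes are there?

Tree built from: [49, 38, 18, 33, 1, 16, 31, 28]
Tree (level-order array): [49, 38, None, 18, None, 1, 33, None, 16, 31, None, None, None, 28]
Rule: A leaf has 0 children.
Per-node child counts:
  node 49: 1 child(ren)
  node 38: 1 child(ren)
  node 18: 2 child(ren)
  node 1: 1 child(ren)
  node 16: 0 child(ren)
  node 33: 1 child(ren)
  node 31: 1 child(ren)
  node 28: 0 child(ren)
Matching nodes: [16, 28]
Count of leaf nodes: 2


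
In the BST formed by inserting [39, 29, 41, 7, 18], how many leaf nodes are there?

Tree built from: [39, 29, 41, 7, 18]
Tree (level-order array): [39, 29, 41, 7, None, None, None, None, 18]
Rule: A leaf has 0 children.
Per-node child counts:
  node 39: 2 child(ren)
  node 29: 1 child(ren)
  node 7: 1 child(ren)
  node 18: 0 child(ren)
  node 41: 0 child(ren)
Matching nodes: [18, 41]
Count of leaf nodes: 2


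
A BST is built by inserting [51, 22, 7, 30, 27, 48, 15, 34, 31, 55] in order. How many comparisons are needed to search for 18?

Search path for 18: 51 -> 22 -> 7 -> 15
Found: False
Comparisons: 4


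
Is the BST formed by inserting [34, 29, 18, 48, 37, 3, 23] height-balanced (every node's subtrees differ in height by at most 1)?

Tree (level-order array): [34, 29, 48, 18, None, 37, None, 3, 23]
Definition: a tree is height-balanced if, at every node, |h(left) - h(right)| <= 1 (empty subtree has height -1).
Bottom-up per-node check:
  node 3: h_left=-1, h_right=-1, diff=0 [OK], height=0
  node 23: h_left=-1, h_right=-1, diff=0 [OK], height=0
  node 18: h_left=0, h_right=0, diff=0 [OK], height=1
  node 29: h_left=1, h_right=-1, diff=2 [FAIL (|1--1|=2 > 1)], height=2
  node 37: h_left=-1, h_right=-1, diff=0 [OK], height=0
  node 48: h_left=0, h_right=-1, diff=1 [OK], height=1
  node 34: h_left=2, h_right=1, diff=1 [OK], height=3
Node 29 violates the condition: |1 - -1| = 2 > 1.
Result: Not balanced


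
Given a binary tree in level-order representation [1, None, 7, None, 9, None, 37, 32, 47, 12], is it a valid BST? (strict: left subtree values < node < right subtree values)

Level-order array: [1, None, 7, None, 9, None, 37, 32, 47, 12]
Validate using subtree bounds (lo, hi): at each node, require lo < value < hi,
then recurse left with hi=value and right with lo=value.
Preorder trace (stopping at first violation):
  at node 1 with bounds (-inf, +inf): OK
  at node 7 with bounds (1, +inf): OK
  at node 9 with bounds (7, +inf): OK
  at node 37 with bounds (9, +inf): OK
  at node 32 with bounds (9, 37): OK
  at node 12 with bounds (9, 32): OK
  at node 47 with bounds (37, +inf): OK
No violation found at any node.
Result: Valid BST


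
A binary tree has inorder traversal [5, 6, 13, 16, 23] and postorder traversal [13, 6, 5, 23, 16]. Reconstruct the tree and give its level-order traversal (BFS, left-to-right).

Inorder:   [5, 6, 13, 16, 23]
Postorder: [13, 6, 5, 23, 16]
Algorithm: postorder visits root last, so walk postorder right-to-left;
each value is the root of the current inorder slice — split it at that
value, recurse on the right subtree first, then the left.
Recursive splits:
  root=16; inorder splits into left=[5, 6, 13], right=[23]
  root=23; inorder splits into left=[], right=[]
  root=5; inorder splits into left=[], right=[6, 13]
  root=6; inorder splits into left=[], right=[13]
  root=13; inorder splits into left=[], right=[]
Reconstructed level-order: [16, 5, 23, 6, 13]


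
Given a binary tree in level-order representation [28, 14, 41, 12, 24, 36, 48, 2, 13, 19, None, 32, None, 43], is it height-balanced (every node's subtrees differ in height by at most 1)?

Tree (level-order array): [28, 14, 41, 12, 24, 36, 48, 2, 13, 19, None, 32, None, 43]
Definition: a tree is height-balanced if, at every node, |h(left) - h(right)| <= 1 (empty subtree has height -1).
Bottom-up per-node check:
  node 2: h_left=-1, h_right=-1, diff=0 [OK], height=0
  node 13: h_left=-1, h_right=-1, diff=0 [OK], height=0
  node 12: h_left=0, h_right=0, diff=0 [OK], height=1
  node 19: h_left=-1, h_right=-1, diff=0 [OK], height=0
  node 24: h_left=0, h_right=-1, diff=1 [OK], height=1
  node 14: h_left=1, h_right=1, diff=0 [OK], height=2
  node 32: h_left=-1, h_right=-1, diff=0 [OK], height=0
  node 36: h_left=0, h_right=-1, diff=1 [OK], height=1
  node 43: h_left=-1, h_right=-1, diff=0 [OK], height=0
  node 48: h_left=0, h_right=-1, diff=1 [OK], height=1
  node 41: h_left=1, h_right=1, diff=0 [OK], height=2
  node 28: h_left=2, h_right=2, diff=0 [OK], height=3
All nodes satisfy the balance condition.
Result: Balanced


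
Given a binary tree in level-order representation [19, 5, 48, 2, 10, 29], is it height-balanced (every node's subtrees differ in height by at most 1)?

Tree (level-order array): [19, 5, 48, 2, 10, 29]
Definition: a tree is height-balanced if, at every node, |h(left) - h(right)| <= 1 (empty subtree has height -1).
Bottom-up per-node check:
  node 2: h_left=-1, h_right=-1, diff=0 [OK], height=0
  node 10: h_left=-1, h_right=-1, diff=0 [OK], height=0
  node 5: h_left=0, h_right=0, diff=0 [OK], height=1
  node 29: h_left=-1, h_right=-1, diff=0 [OK], height=0
  node 48: h_left=0, h_right=-1, diff=1 [OK], height=1
  node 19: h_left=1, h_right=1, diff=0 [OK], height=2
All nodes satisfy the balance condition.
Result: Balanced


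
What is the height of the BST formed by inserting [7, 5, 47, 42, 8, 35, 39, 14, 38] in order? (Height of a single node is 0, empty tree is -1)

Insertion order: [7, 5, 47, 42, 8, 35, 39, 14, 38]
Tree (level-order array): [7, 5, 47, None, None, 42, None, 8, None, None, 35, 14, 39, None, None, 38]
Compute height bottom-up (empty subtree = -1):
  height(5) = 1 + max(-1, -1) = 0
  height(14) = 1 + max(-1, -1) = 0
  height(38) = 1 + max(-1, -1) = 0
  height(39) = 1 + max(0, -1) = 1
  height(35) = 1 + max(0, 1) = 2
  height(8) = 1 + max(-1, 2) = 3
  height(42) = 1 + max(3, -1) = 4
  height(47) = 1 + max(4, -1) = 5
  height(7) = 1 + max(0, 5) = 6
Height = 6


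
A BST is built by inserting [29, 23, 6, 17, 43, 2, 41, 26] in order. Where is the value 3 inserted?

Starting tree (level order): [29, 23, 43, 6, 26, 41, None, 2, 17]
Insertion path: 29 -> 23 -> 6 -> 2
Result: insert 3 as right child of 2
Final tree (level order): [29, 23, 43, 6, 26, 41, None, 2, 17, None, None, None, None, None, 3]


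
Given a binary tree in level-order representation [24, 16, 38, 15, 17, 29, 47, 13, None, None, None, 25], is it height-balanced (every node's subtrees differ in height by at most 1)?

Tree (level-order array): [24, 16, 38, 15, 17, 29, 47, 13, None, None, None, 25]
Definition: a tree is height-balanced if, at every node, |h(left) - h(right)| <= 1 (empty subtree has height -1).
Bottom-up per-node check:
  node 13: h_left=-1, h_right=-1, diff=0 [OK], height=0
  node 15: h_left=0, h_right=-1, diff=1 [OK], height=1
  node 17: h_left=-1, h_right=-1, diff=0 [OK], height=0
  node 16: h_left=1, h_right=0, diff=1 [OK], height=2
  node 25: h_left=-1, h_right=-1, diff=0 [OK], height=0
  node 29: h_left=0, h_right=-1, diff=1 [OK], height=1
  node 47: h_left=-1, h_right=-1, diff=0 [OK], height=0
  node 38: h_left=1, h_right=0, diff=1 [OK], height=2
  node 24: h_left=2, h_right=2, diff=0 [OK], height=3
All nodes satisfy the balance condition.
Result: Balanced


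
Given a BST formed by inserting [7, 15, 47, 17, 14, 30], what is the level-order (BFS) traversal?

Tree insertion order: [7, 15, 47, 17, 14, 30]
Tree (level-order array): [7, None, 15, 14, 47, None, None, 17, None, None, 30]
BFS from the root, enqueuing left then right child of each popped node:
  queue [7] -> pop 7, enqueue [15], visited so far: [7]
  queue [15] -> pop 15, enqueue [14, 47], visited so far: [7, 15]
  queue [14, 47] -> pop 14, enqueue [none], visited so far: [7, 15, 14]
  queue [47] -> pop 47, enqueue [17], visited so far: [7, 15, 14, 47]
  queue [17] -> pop 17, enqueue [30], visited so far: [7, 15, 14, 47, 17]
  queue [30] -> pop 30, enqueue [none], visited so far: [7, 15, 14, 47, 17, 30]
Result: [7, 15, 14, 47, 17, 30]


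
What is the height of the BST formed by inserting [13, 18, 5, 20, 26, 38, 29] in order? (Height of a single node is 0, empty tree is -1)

Insertion order: [13, 18, 5, 20, 26, 38, 29]
Tree (level-order array): [13, 5, 18, None, None, None, 20, None, 26, None, 38, 29]
Compute height bottom-up (empty subtree = -1):
  height(5) = 1 + max(-1, -1) = 0
  height(29) = 1 + max(-1, -1) = 0
  height(38) = 1 + max(0, -1) = 1
  height(26) = 1 + max(-1, 1) = 2
  height(20) = 1 + max(-1, 2) = 3
  height(18) = 1 + max(-1, 3) = 4
  height(13) = 1 + max(0, 4) = 5
Height = 5


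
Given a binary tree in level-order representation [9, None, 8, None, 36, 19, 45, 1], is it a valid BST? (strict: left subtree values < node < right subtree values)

Level-order array: [9, None, 8, None, 36, 19, 45, 1]
Validate using subtree bounds (lo, hi): at each node, require lo < value < hi,
then recurse left with hi=value and right with lo=value.
Preorder trace (stopping at first violation):
  at node 9 with bounds (-inf, +inf): OK
  at node 8 with bounds (9, +inf): VIOLATION
Node 8 violates its bound: not (9 < 8 < +inf).
Result: Not a valid BST


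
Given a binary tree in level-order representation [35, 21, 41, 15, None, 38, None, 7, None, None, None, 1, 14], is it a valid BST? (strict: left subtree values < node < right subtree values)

Level-order array: [35, 21, 41, 15, None, 38, None, 7, None, None, None, 1, 14]
Validate using subtree bounds (lo, hi): at each node, require lo < value < hi,
then recurse left with hi=value and right with lo=value.
Preorder trace (stopping at first violation):
  at node 35 with bounds (-inf, +inf): OK
  at node 21 with bounds (-inf, 35): OK
  at node 15 with bounds (-inf, 21): OK
  at node 7 with bounds (-inf, 15): OK
  at node 1 with bounds (-inf, 7): OK
  at node 14 with bounds (7, 15): OK
  at node 41 with bounds (35, +inf): OK
  at node 38 with bounds (35, 41): OK
No violation found at any node.
Result: Valid BST
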